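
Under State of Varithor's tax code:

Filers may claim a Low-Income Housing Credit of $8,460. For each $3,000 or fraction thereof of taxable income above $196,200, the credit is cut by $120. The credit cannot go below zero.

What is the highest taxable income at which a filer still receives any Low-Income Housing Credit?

After 70 increments the reduction is 70 × $120 = $8,400, leaving $60; one more increment wipes it out. Increment 70 ends at excess 70 × $3,000 = $210,000, so the highest qualifying income is $196,200 + $210,000 = $406,200.

$406,200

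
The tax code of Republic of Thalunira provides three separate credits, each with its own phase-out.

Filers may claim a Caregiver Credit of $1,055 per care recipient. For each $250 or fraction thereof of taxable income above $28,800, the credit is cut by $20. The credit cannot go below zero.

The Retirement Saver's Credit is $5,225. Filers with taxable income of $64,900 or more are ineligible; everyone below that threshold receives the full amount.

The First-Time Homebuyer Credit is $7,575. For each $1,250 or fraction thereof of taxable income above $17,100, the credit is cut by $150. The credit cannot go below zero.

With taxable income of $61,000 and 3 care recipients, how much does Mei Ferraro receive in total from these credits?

Caregiver Credit: base = 3 × $1,055 = $3,165. income exceeds $28,800 by $32,200, which is 129 full-or-partial $250 increments; reduction = 129 × $20 = $2,580, leaving $585.
Retirement Saver's Credit: $61,000 is below the $64,900 cutoff, so the full $5,225 applies.
First-Time Homebuyer Credit: income exceeds $17,100 by $43,900, which is 36 full-or-partial $1,250 increments; reduction = 36 × $150 = $5,400, leaving $2,175.
Total: $585 + $5,225 + $2,175 = $7,985.

$7,985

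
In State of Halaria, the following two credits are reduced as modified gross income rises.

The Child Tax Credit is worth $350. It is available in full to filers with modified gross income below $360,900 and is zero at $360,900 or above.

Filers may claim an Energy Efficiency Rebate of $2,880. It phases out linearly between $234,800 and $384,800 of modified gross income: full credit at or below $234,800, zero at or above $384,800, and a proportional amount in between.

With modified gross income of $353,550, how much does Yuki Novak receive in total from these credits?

Child Tax Credit: $353,550 is below the $360,900 cutoff, so the full $350 applies.
Energy Efficiency Rebate: $353,550 is $118,750 into a $150,000 phase-out range, leaving 31,250/150,000 of the credit: $2,880 × 31,250/150,000 = $600.
Total: $350 + $600 = $950.

$950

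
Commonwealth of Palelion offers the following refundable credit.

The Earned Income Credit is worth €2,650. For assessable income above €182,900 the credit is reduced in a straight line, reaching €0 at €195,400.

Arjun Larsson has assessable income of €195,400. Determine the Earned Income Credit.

€0

Earned Income Credit: €195,400 is at or above €195,400, so the credit is €0.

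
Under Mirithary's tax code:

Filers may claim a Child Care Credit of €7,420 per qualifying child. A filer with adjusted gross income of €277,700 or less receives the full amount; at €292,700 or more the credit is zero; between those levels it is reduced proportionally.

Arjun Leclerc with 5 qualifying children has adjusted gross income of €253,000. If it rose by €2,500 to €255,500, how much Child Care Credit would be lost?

€0

At €253,000 — base = 5 × €7,420 = €37,100. €253,000 is at or below the €277,700 threshold, so the full €37,100 applies.
At €255,500 — base = 5 × €7,420 = €37,100. €255,500 is at or below the €277,700 threshold, so the full €37,100 applies.
Lost: €37,100 − €37,100 = €0.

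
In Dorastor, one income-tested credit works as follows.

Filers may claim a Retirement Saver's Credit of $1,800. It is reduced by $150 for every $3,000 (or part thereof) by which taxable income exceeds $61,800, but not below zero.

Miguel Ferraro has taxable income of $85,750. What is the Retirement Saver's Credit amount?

Retirement Saver's Credit: income exceeds $61,800 by $23,950, which is 8 full-or-partial $3,000 increments; reduction = 8 × $150 = $1,200, leaving $600.

$600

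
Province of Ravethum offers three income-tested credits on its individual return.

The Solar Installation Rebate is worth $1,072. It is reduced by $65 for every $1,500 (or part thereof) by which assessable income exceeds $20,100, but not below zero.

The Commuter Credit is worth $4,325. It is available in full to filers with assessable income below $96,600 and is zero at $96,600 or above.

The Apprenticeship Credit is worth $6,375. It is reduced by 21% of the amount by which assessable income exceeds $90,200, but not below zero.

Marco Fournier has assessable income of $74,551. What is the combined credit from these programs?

Solar Installation Rebate: income exceeds $20,100 by $54,451 → 37 increments × $65 = $2,405 ≥ base, so the credit is $0.
Commuter Credit: $74,551 is below the $96,600 cutoff, so the full $4,325 applies.
Apprenticeship Credit: $74,551 is at or below the $90,200 threshold, so the full $6,375 applies.
Total: $0 + $4,325 + $6,375 = $10,700.

$10,700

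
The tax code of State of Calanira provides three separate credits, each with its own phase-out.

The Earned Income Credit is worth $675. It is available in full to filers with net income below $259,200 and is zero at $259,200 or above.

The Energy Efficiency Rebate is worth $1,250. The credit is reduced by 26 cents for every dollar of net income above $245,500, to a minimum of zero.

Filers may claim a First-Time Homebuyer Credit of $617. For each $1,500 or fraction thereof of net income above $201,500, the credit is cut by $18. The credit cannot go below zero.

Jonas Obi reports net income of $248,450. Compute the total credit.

Earned Income Credit: $248,450 is below the $259,200 cutoff, so the full $675 applies.
Energy Efficiency Rebate: 26% of the $2,950 excess over $245,500 is $767; credit = $1,250 − $767 = $483.
First-Time Homebuyer Credit: income exceeds $201,500 by $46,950, which is 32 full-or-partial $1,500 increments; reduction = 32 × $18 = $576, leaving $41.
Total: $675 + $483 + $41 = $1,199.

$1,199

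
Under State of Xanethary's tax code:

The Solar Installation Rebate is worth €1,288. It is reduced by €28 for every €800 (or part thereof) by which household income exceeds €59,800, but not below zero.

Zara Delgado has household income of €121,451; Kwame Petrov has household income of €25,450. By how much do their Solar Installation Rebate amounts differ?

€1,288

Zara (€121,451): Solar Installation Rebate: income exceeds €59,800 by €61,651 → 78 increments × €28 = €2,184 ≥ base, so the credit is €0.
Kwame (€25,450): Solar Installation Rebate: €25,450 is at or below the €59,800 threshold, so the full €1,288 applies.
Difference: |€0 − €1,288| = €1,288.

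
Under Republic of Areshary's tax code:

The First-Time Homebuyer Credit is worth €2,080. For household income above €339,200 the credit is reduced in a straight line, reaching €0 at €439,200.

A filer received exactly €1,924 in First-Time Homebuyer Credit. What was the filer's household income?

€346,700

€1,924 is 1,924/2,080 of the full €2,080, so 156/2,080 of the €100,000 range has been used: income = €339,200 + €100,000 × 156/2,080 = €346,700.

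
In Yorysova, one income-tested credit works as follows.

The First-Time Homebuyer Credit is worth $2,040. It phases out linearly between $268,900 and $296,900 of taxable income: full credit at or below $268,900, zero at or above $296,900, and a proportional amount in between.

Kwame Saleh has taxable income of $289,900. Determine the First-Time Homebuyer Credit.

$510

First-Time Homebuyer Credit: $289,900 is $21,000 into a $28,000 phase-out range, leaving 7,000/28,000 of the credit: $2,040 × 7,000/28,000 = $510.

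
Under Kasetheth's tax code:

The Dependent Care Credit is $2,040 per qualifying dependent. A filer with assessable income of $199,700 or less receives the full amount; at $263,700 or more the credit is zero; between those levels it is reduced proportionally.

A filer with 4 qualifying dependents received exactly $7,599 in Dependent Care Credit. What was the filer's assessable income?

Full credit = 4 × $2,040 = $8,160.
$7,599 is 7,599/8,160 of the full $8,160, so 561/8,160 of the $64,000 range has been used: income = $199,700 + $64,000 × 561/8,160 = $204,100.

$204,100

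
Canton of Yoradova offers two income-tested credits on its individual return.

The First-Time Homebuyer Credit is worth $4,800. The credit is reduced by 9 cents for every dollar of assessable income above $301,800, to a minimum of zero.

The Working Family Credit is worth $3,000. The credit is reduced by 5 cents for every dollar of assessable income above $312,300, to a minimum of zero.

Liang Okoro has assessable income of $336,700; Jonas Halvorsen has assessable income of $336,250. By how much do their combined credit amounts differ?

Liang ($336,700): First-Time Homebuyer Credit: 9% of the $34,900 excess over $301,800 is $3,141; credit = $4,800 − $3,141 = $1,659. Working Family Credit: 5% of the $24,400 excess over $312,300 is $1,220; credit = $3,000 − $1,220 = $1,780. total $1,659 + $1,780 = $3,439
Jonas ($336,250): First-Time Homebuyer Credit: 9% of the $34,450 excess over $301,800 is $3,100.50; credit = $4,800 − $3,100.50 = $1,699.50. Working Family Credit: 5% of the $23,950 excess over $312,300 is $1,197.50; credit = $3,000 − $1,197.50 = $1,802.50. total $1,699.50 + $1,802.50 = $3,502
Difference: |$3,439 − $3,502| = $63.

$63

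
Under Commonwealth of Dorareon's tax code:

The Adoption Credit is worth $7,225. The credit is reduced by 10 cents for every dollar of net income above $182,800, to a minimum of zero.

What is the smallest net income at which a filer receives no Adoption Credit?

$255,050

The credit falls by 10% of each dollar above $182,800, so it reaches zero when the excess is $7,225 / 10% = $72,250: income = $182,800 + $72,250 = $255,050.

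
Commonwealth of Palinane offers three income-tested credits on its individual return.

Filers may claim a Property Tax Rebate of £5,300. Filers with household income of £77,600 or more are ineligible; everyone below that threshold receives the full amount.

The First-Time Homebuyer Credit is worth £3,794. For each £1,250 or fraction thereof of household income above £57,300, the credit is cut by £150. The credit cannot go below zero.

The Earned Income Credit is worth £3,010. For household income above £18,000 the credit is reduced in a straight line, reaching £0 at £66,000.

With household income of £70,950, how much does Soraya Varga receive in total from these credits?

Property Tax Rebate: £70,950 is below the £77,600 cutoff, so the full £5,300 applies.
First-Time Homebuyer Credit: income exceeds £57,300 by £13,650, which is 11 full-or-partial £1,250 increments; reduction = 11 × £150 = £1,650, leaving £2,144.
Earned Income Credit: £70,950 is at or above £66,000, so the credit is £0.
Total: £5,300 + £2,144 + £0 = £7,444.

£7,444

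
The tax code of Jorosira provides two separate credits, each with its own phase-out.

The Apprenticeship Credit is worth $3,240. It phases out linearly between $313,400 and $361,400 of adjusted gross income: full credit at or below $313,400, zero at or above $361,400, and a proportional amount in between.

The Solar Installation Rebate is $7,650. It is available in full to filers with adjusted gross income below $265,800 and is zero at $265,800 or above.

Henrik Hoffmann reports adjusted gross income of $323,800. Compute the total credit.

Apprenticeship Credit: $323,800 is $10,400 into a $48,000 phase-out range, leaving 37,600/48,000 of the credit: $3,240 × 37,600/48,000 = $2,538.
Solar Installation Rebate: $323,800 meets or exceeds the $265,800 cutoff, so the credit is $0.
Total: $2,538 + $0 = $2,538.

$2,538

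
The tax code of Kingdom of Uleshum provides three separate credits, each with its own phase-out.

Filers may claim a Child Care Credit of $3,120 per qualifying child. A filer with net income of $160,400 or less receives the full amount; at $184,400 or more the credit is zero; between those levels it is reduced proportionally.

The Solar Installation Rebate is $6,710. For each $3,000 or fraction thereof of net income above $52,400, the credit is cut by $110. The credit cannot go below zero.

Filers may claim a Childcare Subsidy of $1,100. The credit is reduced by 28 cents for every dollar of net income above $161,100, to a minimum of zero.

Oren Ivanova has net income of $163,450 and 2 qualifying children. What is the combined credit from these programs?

Child Care Credit: base = 2 × $3,120 = $6,240. $163,450 is $3,050 into a $24,000 phase-out range, leaving 20,950/24,000 of the credit: $6,240 × 20,950/24,000 = $5,447.
Solar Installation Rebate: income exceeds $52,400 by $111,050, which is 38 full-or-partial $3,000 increments; reduction = 38 × $110 = $4,180, leaving $2,530.
Childcare Subsidy: 28% of the $2,350 excess over $161,100 is $658; credit = $1,100 − $658 = $442.
Total: $5,447 + $2,530 + $442 = $8,419.

$8,419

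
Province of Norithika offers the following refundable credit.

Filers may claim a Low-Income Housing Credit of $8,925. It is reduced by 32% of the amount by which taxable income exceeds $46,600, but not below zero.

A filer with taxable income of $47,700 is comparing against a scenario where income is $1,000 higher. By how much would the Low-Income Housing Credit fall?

At $47,700 — 32% of the $1,100 excess over $46,600 is $352; credit = $8,925 − $352 = $8,573.
At $48,700 — 32% of the $2,100 excess over $46,600 is $672; credit = $8,925 − $672 = $8,253.
Lost: $8,573 − $8,253 = $320.

$320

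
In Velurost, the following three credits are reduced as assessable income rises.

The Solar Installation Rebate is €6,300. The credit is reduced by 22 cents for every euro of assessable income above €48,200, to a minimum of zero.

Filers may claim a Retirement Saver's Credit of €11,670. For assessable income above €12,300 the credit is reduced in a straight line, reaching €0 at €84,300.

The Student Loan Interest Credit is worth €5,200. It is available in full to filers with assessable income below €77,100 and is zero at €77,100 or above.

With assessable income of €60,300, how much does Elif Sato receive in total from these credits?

Solar Installation Rebate: 22% of the €12,100 excess over €48,200 is €2,662; credit = €6,300 − €2,662 = €3,638.
Retirement Saver's Credit: €60,300 is €48,000 into a €72,000 phase-out range, leaving 24,000/72,000 of the credit: €11,670 × 24,000/72,000 = €3,890.
Student Loan Interest Credit: €60,300 is below the €77,100 cutoff, so the full €5,200 applies.
Total: €3,638 + €3,890 + €5,200 = €12,728.

€12,728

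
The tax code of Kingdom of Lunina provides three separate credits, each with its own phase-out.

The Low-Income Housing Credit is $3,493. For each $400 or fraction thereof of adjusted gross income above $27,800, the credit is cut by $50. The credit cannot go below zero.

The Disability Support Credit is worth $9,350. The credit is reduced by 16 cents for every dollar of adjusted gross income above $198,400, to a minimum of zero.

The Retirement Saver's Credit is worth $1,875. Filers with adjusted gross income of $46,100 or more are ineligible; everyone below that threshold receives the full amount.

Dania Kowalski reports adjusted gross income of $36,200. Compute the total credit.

Low-Income Housing Credit: income exceeds $27,800 by $8,400, which is 21 full-or-partial $400 increments; reduction = 21 × $50 = $1,050, leaving $2,443.
Disability Support Credit: $36,200 is at or below the $198,400 threshold, so the full $9,350 applies.
Retirement Saver's Credit: $36,200 is below the $46,100 cutoff, so the full $1,875 applies.
Total: $2,443 + $9,350 + $1,875 = $13,668.

$13,668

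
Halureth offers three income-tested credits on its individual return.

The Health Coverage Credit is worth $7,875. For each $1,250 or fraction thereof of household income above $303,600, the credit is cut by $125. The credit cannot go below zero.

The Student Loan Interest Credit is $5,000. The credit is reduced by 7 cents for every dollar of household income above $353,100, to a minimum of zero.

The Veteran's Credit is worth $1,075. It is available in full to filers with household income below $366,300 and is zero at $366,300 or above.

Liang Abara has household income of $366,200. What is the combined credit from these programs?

$6,658

Health Coverage Credit: income exceeds $303,600 by $62,600, which is 51 full-or-partial $1,250 increments; reduction = 51 × $125 = $6,375, leaving $1,500.
Student Loan Interest Credit: 7% of the $13,100 excess over $353,100 is $917; credit = $5,000 − $917 = $4,083.
Veteran's Credit: $366,200 is below the $366,300 cutoff, so the full $1,075 applies.
Total: $1,500 + $4,083 + $1,075 = $6,658.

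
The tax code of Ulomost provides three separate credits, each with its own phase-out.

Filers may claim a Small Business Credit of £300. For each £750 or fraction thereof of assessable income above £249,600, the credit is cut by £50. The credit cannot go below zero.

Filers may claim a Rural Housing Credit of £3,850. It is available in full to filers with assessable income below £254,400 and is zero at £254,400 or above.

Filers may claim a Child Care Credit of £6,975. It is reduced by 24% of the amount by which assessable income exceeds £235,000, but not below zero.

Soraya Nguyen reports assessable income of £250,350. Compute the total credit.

£7,391

Small Business Credit: income exceeds £249,600 by £750, which is 1 full-or-partial £750 increment; reduction = 1 × £50 = £50, leaving £250.
Rural Housing Credit: £250,350 is below the £254,400 cutoff, so the full £3,850 applies.
Child Care Credit: 24% of the £15,350 excess over £235,000 is £3,684; credit = £6,975 − £3,684 = £3,291.
Total: £250 + £3,850 + £3,291 = £7,391.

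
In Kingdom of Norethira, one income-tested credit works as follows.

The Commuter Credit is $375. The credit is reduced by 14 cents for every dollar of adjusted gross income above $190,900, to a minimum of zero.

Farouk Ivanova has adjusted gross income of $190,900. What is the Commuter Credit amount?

$375

Commuter Credit: $190,900 is at or below the $190,900 threshold, so the full $375 applies.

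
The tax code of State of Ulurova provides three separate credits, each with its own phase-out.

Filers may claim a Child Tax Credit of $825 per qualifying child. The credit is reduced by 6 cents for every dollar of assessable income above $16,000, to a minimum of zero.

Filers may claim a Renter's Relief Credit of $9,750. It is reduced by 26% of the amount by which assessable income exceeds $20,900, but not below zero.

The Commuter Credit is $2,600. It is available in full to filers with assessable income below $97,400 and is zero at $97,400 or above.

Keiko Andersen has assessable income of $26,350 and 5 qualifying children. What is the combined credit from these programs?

Child Tax Credit: base = 5 × $825 = $4,125. 6% of the $10,350 excess over $16,000 is $621; credit = $4,125 − $621 = $3,504.
Renter's Relief Credit: 26% of the $5,450 excess over $20,900 is $1,417; credit = $9,750 − $1,417 = $8,333.
Commuter Credit: $26,350 is below the $97,400 cutoff, so the full $2,600 applies.
Total: $3,504 + $8,333 + $2,600 = $14,437.

$14,437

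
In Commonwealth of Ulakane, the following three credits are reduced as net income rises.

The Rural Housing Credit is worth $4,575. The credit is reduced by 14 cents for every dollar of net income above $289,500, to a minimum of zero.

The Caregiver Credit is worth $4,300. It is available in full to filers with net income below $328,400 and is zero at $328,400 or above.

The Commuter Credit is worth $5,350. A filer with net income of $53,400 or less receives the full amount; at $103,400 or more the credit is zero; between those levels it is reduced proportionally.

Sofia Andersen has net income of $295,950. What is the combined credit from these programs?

Rural Housing Credit: 14% of the $6,450 excess over $289,500 is $903; credit = $4,575 − $903 = $3,672.
Caregiver Credit: $295,950 is below the $328,400 cutoff, so the full $4,300 applies.
Commuter Credit: $295,950 is at or above $103,400, so the credit is $0.
Total: $3,672 + $4,300 + $0 = $7,972.

$7,972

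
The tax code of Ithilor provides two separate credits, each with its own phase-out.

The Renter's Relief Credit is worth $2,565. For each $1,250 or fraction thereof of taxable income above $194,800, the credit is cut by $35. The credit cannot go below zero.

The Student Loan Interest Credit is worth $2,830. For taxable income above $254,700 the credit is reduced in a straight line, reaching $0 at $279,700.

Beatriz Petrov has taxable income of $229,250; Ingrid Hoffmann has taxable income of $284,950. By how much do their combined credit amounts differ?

Beatriz ($229,250): Renter's Relief Credit: income exceeds $194,800 by $34,450, which is 28 full-or-partial $1,250 increments; reduction = 28 × $35 = $980, leaving $1,585. Student Loan Interest Credit: $229,250 is at or below the $254,700 threshold, so the full $2,830 applies. total $1,585 + $2,830 = $4,415
Ingrid ($284,950): Renter's Relief Credit: income exceeds $194,800 by $90,150, which is 73 full-or-partial $1,250 increments; reduction = 73 × $35 = $2,555, leaving $10. Student Loan Interest Credit: $284,950 is at or above $279,700, so the credit is $0. total $10 + $0 = $10
Difference: |$4,415 − $10| = $4,405.

$4,405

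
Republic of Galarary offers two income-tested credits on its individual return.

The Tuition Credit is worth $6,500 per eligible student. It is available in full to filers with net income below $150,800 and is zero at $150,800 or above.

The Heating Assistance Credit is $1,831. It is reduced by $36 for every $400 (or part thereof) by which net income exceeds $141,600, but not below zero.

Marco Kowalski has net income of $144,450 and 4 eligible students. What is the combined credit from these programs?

Tuition Credit: base = 4 × $6,500 = $26,000. $144,450 is below the $150,800 cutoff, so the full $26,000 applies.
Heating Assistance Credit: income exceeds $141,600 by $2,850, which is 8 full-or-partial $400 increments; reduction = 8 × $36 = $288, leaving $1,543.
Total: $26,000 + $1,543 = $27,543.

$27,543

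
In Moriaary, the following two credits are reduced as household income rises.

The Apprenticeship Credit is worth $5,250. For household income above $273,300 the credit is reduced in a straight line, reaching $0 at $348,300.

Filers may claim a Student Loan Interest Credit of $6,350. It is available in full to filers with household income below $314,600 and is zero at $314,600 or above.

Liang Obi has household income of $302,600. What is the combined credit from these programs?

$9,549

Apprenticeship Credit: $302,600 is $29,300 into a $75,000 phase-out range, leaving 45,700/75,000 of the credit: $5,250 × 45,700/75,000 = $3,199.
Student Loan Interest Credit: $302,600 is below the $314,600 cutoff, so the full $6,350 applies.
Total: $3,199 + $6,350 = $9,549.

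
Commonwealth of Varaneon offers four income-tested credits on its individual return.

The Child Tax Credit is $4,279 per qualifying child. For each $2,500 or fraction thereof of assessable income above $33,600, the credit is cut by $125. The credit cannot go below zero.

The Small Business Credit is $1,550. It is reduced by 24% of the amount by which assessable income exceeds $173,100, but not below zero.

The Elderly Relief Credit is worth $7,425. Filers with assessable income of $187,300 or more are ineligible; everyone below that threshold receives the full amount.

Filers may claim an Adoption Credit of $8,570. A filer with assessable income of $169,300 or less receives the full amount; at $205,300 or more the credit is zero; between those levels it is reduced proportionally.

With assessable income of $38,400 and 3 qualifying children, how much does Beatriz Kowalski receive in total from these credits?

$30,132

Child Tax Credit: base = 3 × $4,279 = $12,837. income exceeds $33,600 by $4,800, which is 2 full-or-partial $2,500 increments; reduction = 2 × $125 = $250, leaving $12,587.
Small Business Credit: $38,400 is at or below the $173,100 threshold, so the full $1,550 applies.
Elderly Relief Credit: $38,400 is below the $187,300 cutoff, so the full $7,425 applies.
Adoption Credit: $38,400 is at or below the $169,300 threshold, so the full $8,570 applies.
Total: $12,587 + $1,550 + $7,425 + $8,570 = $30,132.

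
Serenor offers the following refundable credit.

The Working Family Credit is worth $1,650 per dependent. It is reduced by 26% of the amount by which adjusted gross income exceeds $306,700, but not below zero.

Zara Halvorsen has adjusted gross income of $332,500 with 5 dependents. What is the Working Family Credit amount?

$1,542

Working Family Credit: base = 5 × $1,650 = $8,250. 26% of the $25,800 excess over $306,700 is $6,708; credit = $8,250 − $6,708 = $1,542.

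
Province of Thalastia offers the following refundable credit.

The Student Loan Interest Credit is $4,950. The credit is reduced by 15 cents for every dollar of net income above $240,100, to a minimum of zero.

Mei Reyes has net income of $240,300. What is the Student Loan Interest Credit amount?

$4,920

Student Loan Interest Credit: 15% of the $200 excess over $240,100 is $30; credit = $4,950 − $30 = $4,920.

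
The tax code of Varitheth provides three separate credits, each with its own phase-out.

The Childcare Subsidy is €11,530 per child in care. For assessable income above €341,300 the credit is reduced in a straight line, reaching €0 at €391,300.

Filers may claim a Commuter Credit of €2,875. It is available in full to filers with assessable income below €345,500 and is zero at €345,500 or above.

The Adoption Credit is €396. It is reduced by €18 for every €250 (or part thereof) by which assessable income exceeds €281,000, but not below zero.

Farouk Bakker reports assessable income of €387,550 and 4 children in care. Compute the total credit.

€3,459

Childcare Subsidy: base = 4 × €11,530 = €46,120. €387,550 is €46,250 into a €50,000 phase-out range, leaving 3,750/50,000 of the credit: €46,120 × 3,750/50,000 = €3,459.
Commuter Credit: €387,550 meets or exceeds the €345,500 cutoff, so the credit is €0.
Adoption Credit: income exceeds €281,000 by €106,550 → 427 increments × €18 = €7,686 ≥ base, so the credit is €0.
Total: €3,459 + €0 + €0 = €3,459.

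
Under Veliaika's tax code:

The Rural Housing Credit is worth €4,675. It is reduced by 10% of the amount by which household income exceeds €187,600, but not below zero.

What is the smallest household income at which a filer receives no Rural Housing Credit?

€234,350

The credit falls by 10% of each euro above €187,600, so it reaches zero when the excess is €4,675 / 10% = €46,750: income = €187,600 + €46,750 = €234,350.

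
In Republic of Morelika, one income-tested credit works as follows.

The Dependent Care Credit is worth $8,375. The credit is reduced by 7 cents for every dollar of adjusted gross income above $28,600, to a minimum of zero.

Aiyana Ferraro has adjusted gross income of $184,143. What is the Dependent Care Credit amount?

$0

Dependent Care Credit: 7% of the $155,543 excess over $28,600 is $10,888.01 ≥ base, so the credit is $0.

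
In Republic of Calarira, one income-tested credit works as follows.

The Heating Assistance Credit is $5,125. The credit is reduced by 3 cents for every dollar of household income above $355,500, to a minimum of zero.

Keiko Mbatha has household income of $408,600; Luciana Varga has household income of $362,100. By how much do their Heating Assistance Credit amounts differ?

Keiko ($408,600): Heating Assistance Credit: 3% of the $53,100 excess over $355,500 is $1,593; credit = $5,125 − $1,593 = $3,532.
Luciana ($362,100): Heating Assistance Credit: 3% of the $6,600 excess over $355,500 is $198; credit = $5,125 − $198 = $4,927.
Difference: |$3,532 − $4,927| = $1,395.

$1,395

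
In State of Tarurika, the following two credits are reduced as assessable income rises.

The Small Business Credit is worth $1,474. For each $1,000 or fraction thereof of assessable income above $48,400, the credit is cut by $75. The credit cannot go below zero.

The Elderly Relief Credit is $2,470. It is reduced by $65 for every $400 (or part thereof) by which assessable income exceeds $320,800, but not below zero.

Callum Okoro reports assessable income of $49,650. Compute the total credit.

Small Business Credit: income exceeds $48,400 by $1,250, which is 2 full-or-partial $1,000 increments; reduction = 2 × $75 = $150, leaving $1,324.
Elderly Relief Credit: $49,650 is at or below the $320,800 threshold, so the full $2,470 applies.
Total: $1,324 + $2,470 = $3,794.

$3,794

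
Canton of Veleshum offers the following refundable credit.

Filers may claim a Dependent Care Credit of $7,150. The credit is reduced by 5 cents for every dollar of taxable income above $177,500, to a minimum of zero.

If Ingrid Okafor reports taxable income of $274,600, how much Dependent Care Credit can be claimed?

$2,295

Dependent Care Credit: 5% of the $97,100 excess over $177,500 is $4,855; credit = $7,150 − $4,855 = $2,295.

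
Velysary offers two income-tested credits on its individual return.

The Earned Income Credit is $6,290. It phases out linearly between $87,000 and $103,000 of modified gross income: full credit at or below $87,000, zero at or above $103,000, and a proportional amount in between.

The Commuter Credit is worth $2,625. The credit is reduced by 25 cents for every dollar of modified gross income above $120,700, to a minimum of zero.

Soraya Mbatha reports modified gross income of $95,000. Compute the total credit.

Earned Income Credit: $95,000 is $8,000 into a $16,000 phase-out range, leaving 8,000/16,000 of the credit: $6,290 × 8,000/16,000 = $3,145.
Commuter Credit: $95,000 is at or below the $120,700 threshold, so the full $2,625 applies.
Total: $3,145 + $2,625 = $5,770.

$5,770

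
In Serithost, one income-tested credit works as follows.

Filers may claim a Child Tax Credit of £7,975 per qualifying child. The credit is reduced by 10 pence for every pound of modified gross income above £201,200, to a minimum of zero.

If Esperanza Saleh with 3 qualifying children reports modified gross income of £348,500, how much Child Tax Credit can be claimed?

£9,195

Child Tax Credit: base = 3 × £7,975 = £23,925. 10% of the £147,300 excess over £201,200 is £14,730; credit = £23,925 − £14,730 = £9,195.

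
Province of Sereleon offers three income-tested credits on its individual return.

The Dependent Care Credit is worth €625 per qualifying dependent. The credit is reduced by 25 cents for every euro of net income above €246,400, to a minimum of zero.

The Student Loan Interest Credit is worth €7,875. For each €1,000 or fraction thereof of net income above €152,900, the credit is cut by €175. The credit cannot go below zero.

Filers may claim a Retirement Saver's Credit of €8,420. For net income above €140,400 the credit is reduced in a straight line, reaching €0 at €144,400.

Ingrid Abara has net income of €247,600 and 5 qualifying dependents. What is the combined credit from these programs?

€2,825

Dependent Care Credit: base = 5 × €625 = €3,125. 25% of the €1,200 excess over €246,400 is €300; credit = €3,125 − €300 = €2,825.
Student Loan Interest Credit: income exceeds €152,900 by €94,700 → 95 increments × €175 = €16,625 ≥ base, so the credit is €0.
Retirement Saver's Credit: €247,600 is at or above €144,400, so the credit is €0.
Total: €2,825 + €0 + €0 = €2,825.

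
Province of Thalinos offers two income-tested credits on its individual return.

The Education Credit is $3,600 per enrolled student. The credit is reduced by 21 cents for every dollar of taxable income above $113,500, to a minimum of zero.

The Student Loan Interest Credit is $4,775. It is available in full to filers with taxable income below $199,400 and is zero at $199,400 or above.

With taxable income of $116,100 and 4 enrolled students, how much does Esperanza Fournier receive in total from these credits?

$18,629

Education Credit: base = 4 × $3,600 = $14,400. 21% of the $2,600 excess over $113,500 is $546; credit = $14,400 − $546 = $13,854.
Student Loan Interest Credit: $116,100 is below the $199,400 cutoff, so the full $4,775 applies.
Total: $13,854 + $4,775 = $18,629.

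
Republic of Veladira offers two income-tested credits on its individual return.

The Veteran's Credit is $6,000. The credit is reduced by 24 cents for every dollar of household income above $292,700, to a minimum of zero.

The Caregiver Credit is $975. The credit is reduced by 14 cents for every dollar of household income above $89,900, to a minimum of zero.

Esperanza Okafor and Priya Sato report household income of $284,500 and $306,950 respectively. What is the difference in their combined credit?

Esperanza ($284,500): Veteran's Credit: $284,500 is at or below the $292,700 threshold, so the full $6,000 applies. Caregiver Credit: 14% of the $194,600 excess over $89,900 is $27,244 ≥ base, so the credit is $0. total $6,000 + $0 = $6,000
Priya ($306,950): Veteran's Credit: 24% of the $14,250 excess over $292,700 is $3,420; credit = $6,000 − $3,420 = $2,580. Caregiver Credit: 14% of the $217,050 excess over $89,900 is $30,387 ≥ base, so the credit is $0. total $2,580 + $0 = $2,580
Difference: |$6,000 − $2,580| = $3,420.

$3,420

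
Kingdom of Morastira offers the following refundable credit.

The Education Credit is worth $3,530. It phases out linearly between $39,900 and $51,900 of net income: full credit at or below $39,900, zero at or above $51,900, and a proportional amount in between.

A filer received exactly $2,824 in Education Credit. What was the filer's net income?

$2,824 is 2,824/3,530 of the full $3,530, so 706/3,530 of the $12,000 range has been used: income = $39,900 + $12,000 × 706/3,530 = $42,300.

$42,300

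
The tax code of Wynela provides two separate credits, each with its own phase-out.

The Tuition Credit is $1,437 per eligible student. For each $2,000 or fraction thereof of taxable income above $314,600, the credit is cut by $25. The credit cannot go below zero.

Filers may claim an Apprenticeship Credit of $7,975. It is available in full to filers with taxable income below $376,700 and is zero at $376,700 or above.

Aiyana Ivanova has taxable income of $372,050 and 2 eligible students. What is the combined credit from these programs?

$10,124

Tuition Credit: base = 2 × $1,437 = $2,874. income exceeds $314,600 by $57,450, which is 29 full-or-partial $2,000 increments; reduction = 29 × $25 = $725, leaving $2,149.
Apprenticeship Credit: $372,050 is below the $376,700 cutoff, so the full $7,975 applies.
Total: $2,149 + $7,975 = $10,124.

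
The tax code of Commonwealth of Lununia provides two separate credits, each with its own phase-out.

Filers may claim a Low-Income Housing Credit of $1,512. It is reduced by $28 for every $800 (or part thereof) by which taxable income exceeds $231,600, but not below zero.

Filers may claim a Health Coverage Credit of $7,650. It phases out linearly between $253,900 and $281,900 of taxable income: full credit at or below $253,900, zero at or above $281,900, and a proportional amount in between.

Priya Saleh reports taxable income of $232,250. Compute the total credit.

$9,134

Low-Income Housing Credit: income exceeds $231,600 by $650, which is 1 full-or-partial $800 increment; reduction = 1 × $28 = $28, leaving $1,484.
Health Coverage Credit: $232,250 is at or below the $253,900 threshold, so the full $7,650 applies.
Total: $1,484 + $7,650 = $9,134.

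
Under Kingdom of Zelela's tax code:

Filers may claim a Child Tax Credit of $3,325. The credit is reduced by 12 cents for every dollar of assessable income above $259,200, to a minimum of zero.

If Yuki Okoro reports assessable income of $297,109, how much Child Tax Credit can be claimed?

$0

Child Tax Credit: 12% of the $37,909 excess over $259,200 is $4,549.08 ≥ base, so the credit is $0.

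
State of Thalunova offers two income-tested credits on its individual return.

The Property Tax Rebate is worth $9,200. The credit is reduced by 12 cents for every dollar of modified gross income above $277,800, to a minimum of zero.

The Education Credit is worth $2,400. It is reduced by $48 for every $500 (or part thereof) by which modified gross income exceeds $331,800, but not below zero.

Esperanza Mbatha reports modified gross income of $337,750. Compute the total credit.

$3,830

Property Tax Rebate: 12% of the $59,950 excess over $277,800 is $7,194; credit = $9,200 − $7,194 = $2,006.
Education Credit: income exceeds $331,800 by $5,950, which is 12 full-or-partial $500 increments; reduction = 12 × $48 = $576, leaving $1,824.
Total: $2,006 + $1,824 = $3,830.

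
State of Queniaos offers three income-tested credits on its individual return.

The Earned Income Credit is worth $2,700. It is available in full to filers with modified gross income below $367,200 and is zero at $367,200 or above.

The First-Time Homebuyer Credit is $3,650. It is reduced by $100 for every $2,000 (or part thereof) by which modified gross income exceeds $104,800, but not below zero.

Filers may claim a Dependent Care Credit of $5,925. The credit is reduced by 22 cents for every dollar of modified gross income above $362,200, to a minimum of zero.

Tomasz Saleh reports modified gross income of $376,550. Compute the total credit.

Earned Income Credit: $376,550 meets or exceeds the $367,200 cutoff, so the credit is $0.
First-Time Homebuyer Credit: income exceeds $104,800 by $271,750 → 136 increments × $100 = $13,600 ≥ base, so the credit is $0.
Dependent Care Credit: 22% of the $14,350 excess over $362,200 is $3,157; credit = $5,925 − $3,157 = $2,768.
Total: $0 + $0 + $2,768 = $2,768.

$2,768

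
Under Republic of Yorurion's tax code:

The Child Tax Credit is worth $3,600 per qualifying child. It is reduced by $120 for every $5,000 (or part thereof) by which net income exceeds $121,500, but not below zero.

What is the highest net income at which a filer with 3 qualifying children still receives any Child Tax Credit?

Full credit = 3 × $3,600 = $10,800.
After 89 increments the reduction is 89 × $120 = $10,680, leaving $120; one more increment wipes it out. Increment 89 ends at excess 89 × $5,000 = $445,000, so the highest qualifying income is $121,500 + $445,000 = $566,500.

$566,500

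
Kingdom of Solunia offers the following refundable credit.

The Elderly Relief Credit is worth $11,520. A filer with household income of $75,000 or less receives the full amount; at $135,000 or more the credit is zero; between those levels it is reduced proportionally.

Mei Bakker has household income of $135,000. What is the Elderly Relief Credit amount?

$0

Elderly Relief Credit: $135,000 is at or above $135,000, so the credit is $0.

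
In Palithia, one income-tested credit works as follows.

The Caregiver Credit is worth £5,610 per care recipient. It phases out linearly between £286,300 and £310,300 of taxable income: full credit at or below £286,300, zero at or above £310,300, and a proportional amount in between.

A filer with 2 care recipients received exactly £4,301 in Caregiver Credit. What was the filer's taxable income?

£301,100

Full credit = 2 × £5,610 = £11,220.
£4,301 is 4,301/11,220 of the full £11,220, so 6,919/11,220 of the £24,000 range has been used: income = £286,300 + £24,000 × 6,919/11,220 = £301,100.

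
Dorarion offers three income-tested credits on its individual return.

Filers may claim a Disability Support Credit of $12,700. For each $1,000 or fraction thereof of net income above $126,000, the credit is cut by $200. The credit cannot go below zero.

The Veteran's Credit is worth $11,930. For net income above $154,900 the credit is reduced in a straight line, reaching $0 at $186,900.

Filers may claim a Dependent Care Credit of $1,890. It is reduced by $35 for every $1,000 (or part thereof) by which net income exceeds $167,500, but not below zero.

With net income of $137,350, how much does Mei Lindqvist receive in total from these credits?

Disability Support Credit: income exceeds $126,000 by $11,350, which is 12 full-or-partial $1,000 increments; reduction = 12 × $200 = $2,400, leaving $10,300.
Veteran's Credit: $137,350 is at or below the $154,900 threshold, so the full $11,930 applies.
Dependent Care Credit: $137,350 is at or below the $167,500 threshold, so the full $1,890 applies.
Total: $10,300 + $11,930 + $1,890 = $24,120.

$24,120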